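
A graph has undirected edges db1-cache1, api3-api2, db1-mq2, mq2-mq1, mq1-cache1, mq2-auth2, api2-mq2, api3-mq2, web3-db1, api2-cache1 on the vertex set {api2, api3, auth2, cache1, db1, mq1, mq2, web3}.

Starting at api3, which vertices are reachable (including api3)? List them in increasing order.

api2, api3, auth2, cache1, db1, mq1, mq2, web3

Start at api3.
Its neighbours: api2, mq2.
Then their neighbours: auth2, cache1, db1, mq1.
Then next layer: web3.
Every vertex is now reached.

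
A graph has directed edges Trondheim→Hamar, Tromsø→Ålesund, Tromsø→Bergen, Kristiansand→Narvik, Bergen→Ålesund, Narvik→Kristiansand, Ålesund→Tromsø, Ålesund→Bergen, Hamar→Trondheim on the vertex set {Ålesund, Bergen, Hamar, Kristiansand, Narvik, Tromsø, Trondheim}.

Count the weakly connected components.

From Ålesund: component {Ålesund, Bergen, Tromsø}.
From Hamar: component {Hamar, Trondheim}.
From Kristiansand: component {Kristiansand, Narvik}.
That's 3 components.

3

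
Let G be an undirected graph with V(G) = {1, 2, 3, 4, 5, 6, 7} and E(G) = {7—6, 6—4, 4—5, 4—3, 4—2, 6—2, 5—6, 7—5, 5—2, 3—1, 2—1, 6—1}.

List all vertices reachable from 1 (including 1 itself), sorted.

Start at 1.
Its neighbours: 2, 3, 6.
Then their neighbours: 4, 5, 7.
Every vertex is now reached.

1, 2, 3, 4, 5, 6, 7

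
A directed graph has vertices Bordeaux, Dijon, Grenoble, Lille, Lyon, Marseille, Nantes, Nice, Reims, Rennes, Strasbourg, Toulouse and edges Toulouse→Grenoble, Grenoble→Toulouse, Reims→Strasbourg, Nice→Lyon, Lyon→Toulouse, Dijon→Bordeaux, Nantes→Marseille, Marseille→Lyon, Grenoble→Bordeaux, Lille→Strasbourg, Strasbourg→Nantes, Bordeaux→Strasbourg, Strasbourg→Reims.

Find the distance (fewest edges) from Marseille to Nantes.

6

Distance 0: Marseille.
Distance 1: Lyon.
Distance 2: Toulouse.
Distance 3: Grenoble.
Distance 4: Bordeaux.
Distance 5: Strasbourg.
Distance 6: Nantes, Reims — contains Nantes.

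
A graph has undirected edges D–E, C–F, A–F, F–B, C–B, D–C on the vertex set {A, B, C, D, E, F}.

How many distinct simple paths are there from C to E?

C–D–E

1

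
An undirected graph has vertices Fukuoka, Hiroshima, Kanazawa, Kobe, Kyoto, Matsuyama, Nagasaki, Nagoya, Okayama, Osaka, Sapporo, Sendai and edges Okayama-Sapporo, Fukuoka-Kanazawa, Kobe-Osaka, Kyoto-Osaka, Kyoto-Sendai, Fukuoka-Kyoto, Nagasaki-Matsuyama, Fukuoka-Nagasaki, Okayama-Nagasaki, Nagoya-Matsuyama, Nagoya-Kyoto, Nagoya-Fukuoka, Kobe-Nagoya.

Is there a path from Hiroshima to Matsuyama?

Hiroshima has no edges, so nothing is reachable from it.

No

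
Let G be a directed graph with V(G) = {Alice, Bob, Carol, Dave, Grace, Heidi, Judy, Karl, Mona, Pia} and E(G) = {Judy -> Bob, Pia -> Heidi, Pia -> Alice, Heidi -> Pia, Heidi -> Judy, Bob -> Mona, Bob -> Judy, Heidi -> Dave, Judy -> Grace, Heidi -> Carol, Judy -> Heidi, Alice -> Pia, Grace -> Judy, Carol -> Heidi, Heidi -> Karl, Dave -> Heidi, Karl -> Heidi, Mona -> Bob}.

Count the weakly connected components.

1

From Alice: component {Alice, Bob, Carol, Dave, Grace, Heidi, Judy, Karl, Mona, Pia}.
That's 1 component.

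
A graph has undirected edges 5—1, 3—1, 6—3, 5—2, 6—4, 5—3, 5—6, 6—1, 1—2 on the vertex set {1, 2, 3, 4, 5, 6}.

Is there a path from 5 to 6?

Explore from 5.
Distance 1: reach 1, 2, 3, 6.
Found 6.

Yes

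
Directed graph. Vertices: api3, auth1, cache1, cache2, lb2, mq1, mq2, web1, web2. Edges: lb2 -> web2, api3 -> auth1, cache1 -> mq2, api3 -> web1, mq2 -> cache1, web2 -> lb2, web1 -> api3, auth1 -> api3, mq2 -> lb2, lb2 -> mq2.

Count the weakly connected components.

From api3: component {api3, auth1, web1}.
From cache1: component {cache1, lb2, mq2, web2}.
From cache2: component {cache2}.
From mq1: component {mq1}.
That's 4 components.

4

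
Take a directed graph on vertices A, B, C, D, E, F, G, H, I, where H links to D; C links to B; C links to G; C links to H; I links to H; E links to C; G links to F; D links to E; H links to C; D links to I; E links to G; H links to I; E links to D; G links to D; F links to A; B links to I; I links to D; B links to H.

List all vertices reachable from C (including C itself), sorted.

A, B, C, D, E, F, G, H, I

Start at C.
Its neighbours: B, G, H.
Then their neighbours: D, F, I.
Then next layer: A, E.
Every vertex is now reached.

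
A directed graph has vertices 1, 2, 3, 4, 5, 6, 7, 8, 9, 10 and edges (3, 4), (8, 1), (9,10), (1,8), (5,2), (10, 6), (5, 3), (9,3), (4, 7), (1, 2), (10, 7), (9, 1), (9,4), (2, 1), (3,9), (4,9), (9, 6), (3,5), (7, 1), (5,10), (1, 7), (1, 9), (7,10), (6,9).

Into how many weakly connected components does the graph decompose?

1

From 1: component {1, 2, 3, 4, 5, 6, 7, 8, 9, 10}.
That's 1 component.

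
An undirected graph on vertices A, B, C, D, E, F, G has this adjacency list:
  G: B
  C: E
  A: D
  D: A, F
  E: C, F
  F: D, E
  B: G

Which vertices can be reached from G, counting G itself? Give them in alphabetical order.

Start at G.
Its neighbours: B.
Nothing further is reachable.

B, G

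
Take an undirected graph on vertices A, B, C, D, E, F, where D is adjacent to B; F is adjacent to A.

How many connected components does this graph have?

From A: component {A, F}.
From B: component {B, D}.
From C: component {C}.
From E: component {E}.
That's 4 components.

4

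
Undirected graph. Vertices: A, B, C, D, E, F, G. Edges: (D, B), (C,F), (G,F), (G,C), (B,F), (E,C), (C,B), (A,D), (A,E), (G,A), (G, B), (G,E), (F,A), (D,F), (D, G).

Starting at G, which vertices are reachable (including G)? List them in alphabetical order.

A, B, C, D, E, F, G

Start at G.
Its neighbours: A, B, C, D, E, F.
Every vertex is now reached.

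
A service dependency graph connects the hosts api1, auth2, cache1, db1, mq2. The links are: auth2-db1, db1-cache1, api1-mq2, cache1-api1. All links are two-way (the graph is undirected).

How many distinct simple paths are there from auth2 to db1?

auth2–db1

1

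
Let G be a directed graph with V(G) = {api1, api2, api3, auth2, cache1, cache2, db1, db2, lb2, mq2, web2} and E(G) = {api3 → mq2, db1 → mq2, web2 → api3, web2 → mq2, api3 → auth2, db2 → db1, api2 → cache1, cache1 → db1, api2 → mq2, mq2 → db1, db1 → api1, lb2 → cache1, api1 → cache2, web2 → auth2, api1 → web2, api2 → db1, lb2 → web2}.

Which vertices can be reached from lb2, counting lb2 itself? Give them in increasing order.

api1, api3, auth2, cache1, cache2, db1, lb2, mq2, web2

Start at lb2.
Its neighbours: cache1, web2.
Then their neighbours: api3, auth2, db1, mq2.
Then next layer: api1.
Then next layer: cache2.
Nothing further is reachable.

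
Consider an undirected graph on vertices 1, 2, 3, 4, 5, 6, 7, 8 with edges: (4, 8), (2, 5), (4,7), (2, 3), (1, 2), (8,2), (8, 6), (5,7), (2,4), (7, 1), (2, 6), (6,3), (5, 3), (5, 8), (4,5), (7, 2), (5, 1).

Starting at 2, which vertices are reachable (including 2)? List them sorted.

Start at 2.
Its neighbours: 1, 3, 4, 5, 6, 7, 8.
Every vertex is now reached.

1, 2, 3, 4, 5, 6, 7, 8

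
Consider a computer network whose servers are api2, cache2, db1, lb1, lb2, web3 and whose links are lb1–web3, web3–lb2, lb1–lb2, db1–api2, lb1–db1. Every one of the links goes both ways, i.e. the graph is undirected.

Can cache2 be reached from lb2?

No

Explore from lb2.
Distance 1: reach lb1, web3.
Distance 2: reach db1.
Distance 3: reach api2.
The search is exhausted without reaching cache2; it lies in a different component.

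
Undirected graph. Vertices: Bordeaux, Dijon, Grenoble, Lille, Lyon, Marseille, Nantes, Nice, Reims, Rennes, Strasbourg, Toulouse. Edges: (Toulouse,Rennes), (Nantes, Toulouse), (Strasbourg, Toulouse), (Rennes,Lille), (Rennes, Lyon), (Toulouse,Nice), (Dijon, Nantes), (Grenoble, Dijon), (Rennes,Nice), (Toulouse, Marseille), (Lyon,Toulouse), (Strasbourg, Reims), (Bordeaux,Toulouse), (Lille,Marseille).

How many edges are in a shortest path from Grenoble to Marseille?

4

Distance 0: Grenoble.
Distance 1: Dijon.
Distance 2: Nantes.
Distance 3: Toulouse.
Distance 4: Bordeaux, Lyon, Marseille, Nice, Rennes, Strasbourg — contains Marseille.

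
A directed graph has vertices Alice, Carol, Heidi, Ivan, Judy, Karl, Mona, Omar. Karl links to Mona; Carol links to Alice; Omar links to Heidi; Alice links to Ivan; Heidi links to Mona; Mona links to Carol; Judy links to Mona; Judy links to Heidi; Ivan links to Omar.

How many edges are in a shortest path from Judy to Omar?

Distance 0: Judy.
Distance 1: Heidi, Mona.
Distance 2: Carol.
Distance 3: Alice.
Distance 4: Ivan.
Distance 5: Omar — contains Omar.

5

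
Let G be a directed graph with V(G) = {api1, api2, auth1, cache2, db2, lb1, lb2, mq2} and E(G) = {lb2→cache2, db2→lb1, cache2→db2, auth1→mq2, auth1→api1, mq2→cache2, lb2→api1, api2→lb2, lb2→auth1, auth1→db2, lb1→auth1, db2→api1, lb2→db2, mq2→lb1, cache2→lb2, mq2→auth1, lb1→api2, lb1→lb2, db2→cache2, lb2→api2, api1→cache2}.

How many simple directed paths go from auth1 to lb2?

auth1→api1→cache2→db2→lb1→api2→lb2
auth1→api1→cache2→db2→lb1→lb2
auth1→api1→cache2→lb2
auth1→db2→api1→cache2→lb2
auth1→db2→cache2→lb2
auth1→db2→lb1→api2→lb2
auth1→db2→lb1→lb2
auth1→mq2→cache2→db2→lb1→api2→lb2
auth1→mq2→cache2→db2→lb1→lb2
auth1→mq2→cache2→lb2
auth1→mq2→lb1→api2→lb2
auth1→mq2→lb1→lb2

12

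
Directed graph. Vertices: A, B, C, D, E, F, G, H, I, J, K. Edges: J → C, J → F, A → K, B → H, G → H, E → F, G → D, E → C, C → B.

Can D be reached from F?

F has no outgoing edges, so nothing is reachable from it.

No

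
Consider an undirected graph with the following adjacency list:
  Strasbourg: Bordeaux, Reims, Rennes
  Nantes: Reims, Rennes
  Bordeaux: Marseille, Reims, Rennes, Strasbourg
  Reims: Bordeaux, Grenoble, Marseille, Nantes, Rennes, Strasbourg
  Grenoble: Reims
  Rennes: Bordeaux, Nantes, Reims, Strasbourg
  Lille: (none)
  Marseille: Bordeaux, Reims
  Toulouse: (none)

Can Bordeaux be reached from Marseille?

Explore from Marseille.
Distance 1: reach Bordeaux, Reims.
Found Bordeaux.

Yes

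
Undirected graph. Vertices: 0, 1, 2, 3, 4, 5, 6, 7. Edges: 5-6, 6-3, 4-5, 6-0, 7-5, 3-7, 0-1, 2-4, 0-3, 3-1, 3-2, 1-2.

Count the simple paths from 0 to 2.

0–1–2
0–1–3–2
0–1–3–6–5–4–2
0–1–3–7–5–4–2
0–3–1–2
0–3–2
0–3–6–5–4–2
0–3–7–5–4–2
0–6–3–1–2
0–6–3–2
0–6–3–7–5–4–2
0–6–5–4–2
0–6–5–7–3–1–2
0–6–5–7–3–2

14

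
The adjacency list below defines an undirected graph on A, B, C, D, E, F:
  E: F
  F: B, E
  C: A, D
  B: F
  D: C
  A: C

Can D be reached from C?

Yes

Explore from C.
Distance 1: reach A, D.
Found D.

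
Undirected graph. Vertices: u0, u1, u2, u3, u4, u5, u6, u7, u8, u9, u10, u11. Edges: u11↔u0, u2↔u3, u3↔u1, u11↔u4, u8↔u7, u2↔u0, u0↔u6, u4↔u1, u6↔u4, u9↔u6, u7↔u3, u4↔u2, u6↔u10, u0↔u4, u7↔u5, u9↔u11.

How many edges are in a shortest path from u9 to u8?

6

Distance 0: u9.
Distance 1: u6, u11.
Distance 2: u0, u4, u10.
Distance 3: u1, u2.
Distance 4: u3.
Distance 5: u7.
Distance 6: u5, u8 — contains u8.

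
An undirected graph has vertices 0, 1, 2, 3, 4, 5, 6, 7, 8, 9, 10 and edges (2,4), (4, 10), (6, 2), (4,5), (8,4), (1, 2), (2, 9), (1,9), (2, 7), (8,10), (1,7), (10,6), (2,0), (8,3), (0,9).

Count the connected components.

From 0: component {0, 1, 2, 3, 4, 5, 6, 7, 8, 9, 10}.
That's 1 component.

1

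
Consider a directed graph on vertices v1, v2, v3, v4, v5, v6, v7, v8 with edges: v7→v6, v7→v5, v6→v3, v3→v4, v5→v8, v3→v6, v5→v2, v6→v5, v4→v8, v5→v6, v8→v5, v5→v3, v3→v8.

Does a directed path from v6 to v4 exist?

Explore from v6.
Distance 1: reach v3, v5.
Distance 2: reach v2, v4, v8.
Found v4.

Yes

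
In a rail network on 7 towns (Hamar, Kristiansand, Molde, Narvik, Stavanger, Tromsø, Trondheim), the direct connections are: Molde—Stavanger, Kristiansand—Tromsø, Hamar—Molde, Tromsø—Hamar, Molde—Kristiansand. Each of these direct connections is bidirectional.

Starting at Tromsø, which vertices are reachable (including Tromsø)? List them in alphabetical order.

Start at Tromsø.
Its neighbours: Hamar, Kristiansand.
Then their neighbours: Molde.
Then next layer: Stavanger.
Nothing further is reachable.

Hamar, Kristiansand, Molde, Stavanger, Tromsø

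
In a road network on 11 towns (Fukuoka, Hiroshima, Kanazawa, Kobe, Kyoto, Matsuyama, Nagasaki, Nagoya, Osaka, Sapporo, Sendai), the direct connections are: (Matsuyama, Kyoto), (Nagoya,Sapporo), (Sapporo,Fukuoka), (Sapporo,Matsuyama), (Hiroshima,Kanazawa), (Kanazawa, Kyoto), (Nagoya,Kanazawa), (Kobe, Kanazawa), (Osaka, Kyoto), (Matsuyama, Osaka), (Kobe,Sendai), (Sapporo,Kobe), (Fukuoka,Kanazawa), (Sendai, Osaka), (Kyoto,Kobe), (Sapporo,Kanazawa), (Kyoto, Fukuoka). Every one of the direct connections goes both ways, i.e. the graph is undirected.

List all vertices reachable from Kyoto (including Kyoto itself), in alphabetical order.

Start at Kyoto.
Its neighbours: Fukuoka, Kanazawa, Kobe, Matsuyama, Osaka.
Then their neighbours: Hiroshima, Nagoya, Sapporo, Sendai.
Nothing further is reachable.

Fukuoka, Hiroshima, Kanazawa, Kobe, Kyoto, Matsuyama, Nagoya, Osaka, Sapporo, Sendai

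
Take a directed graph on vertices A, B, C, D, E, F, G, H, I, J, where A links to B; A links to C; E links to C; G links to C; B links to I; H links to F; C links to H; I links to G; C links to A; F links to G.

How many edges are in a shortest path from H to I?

6

Distance 0: H.
Distance 1: F.
Distance 2: G.
Distance 3: C.
Distance 4: A.
Distance 5: B.
Distance 6: I — contains I.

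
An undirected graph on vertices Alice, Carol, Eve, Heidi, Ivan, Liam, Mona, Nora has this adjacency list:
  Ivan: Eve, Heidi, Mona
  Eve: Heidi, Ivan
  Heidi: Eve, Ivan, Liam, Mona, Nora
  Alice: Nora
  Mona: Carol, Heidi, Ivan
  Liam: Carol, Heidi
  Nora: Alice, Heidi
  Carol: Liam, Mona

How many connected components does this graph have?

1

From Alice: component {Alice, Carol, Eve, Heidi, Ivan, Liam, Mona, Nora}.
That's 1 component.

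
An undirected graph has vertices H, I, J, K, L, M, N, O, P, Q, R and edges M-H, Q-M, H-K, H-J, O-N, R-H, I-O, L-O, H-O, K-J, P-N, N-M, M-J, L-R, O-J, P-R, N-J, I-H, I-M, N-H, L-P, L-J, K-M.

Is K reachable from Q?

Explore from Q.
Distance 1: reach M.
Distance 2: reach H, I, J, K, N.
Found K.

Yes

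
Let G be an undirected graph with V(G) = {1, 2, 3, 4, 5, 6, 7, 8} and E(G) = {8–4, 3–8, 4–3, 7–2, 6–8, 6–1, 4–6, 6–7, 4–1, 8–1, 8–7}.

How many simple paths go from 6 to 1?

10

6–1
6–4–1
6–4–3–8–1
6–4–8–1
6–7–8–1
6–7–8–3–4–1
6–7–8–4–1
6–8–1
6–8–3–4–1
6–8–4–1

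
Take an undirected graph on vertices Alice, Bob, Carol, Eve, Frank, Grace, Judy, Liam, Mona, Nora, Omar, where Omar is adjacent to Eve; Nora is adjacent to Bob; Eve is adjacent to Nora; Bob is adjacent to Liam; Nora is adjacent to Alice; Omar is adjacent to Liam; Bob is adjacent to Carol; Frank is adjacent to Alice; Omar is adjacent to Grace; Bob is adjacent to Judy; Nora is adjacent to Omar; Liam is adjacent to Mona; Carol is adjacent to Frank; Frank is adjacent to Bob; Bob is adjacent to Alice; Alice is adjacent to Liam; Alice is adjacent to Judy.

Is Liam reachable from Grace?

Yes

Explore from Grace.
Distance 1: reach Omar.
Distance 2: reach Eve, Liam, Nora.
Found Liam.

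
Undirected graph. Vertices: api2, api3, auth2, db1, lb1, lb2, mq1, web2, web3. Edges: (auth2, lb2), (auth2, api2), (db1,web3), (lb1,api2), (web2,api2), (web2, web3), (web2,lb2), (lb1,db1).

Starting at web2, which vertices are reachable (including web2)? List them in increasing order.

api2, auth2, db1, lb1, lb2, web2, web3

Start at web2.
Its neighbours: api2, lb2, web3.
Then their neighbours: auth2, db1, lb1.
Nothing further is reachable.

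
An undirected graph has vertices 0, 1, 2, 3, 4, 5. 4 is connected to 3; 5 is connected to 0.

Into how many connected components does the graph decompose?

4

From 0: component {0, 5}.
From 1: component {1}.
From 2: component {2}.
From 3: component {3, 4}.
That's 4 components.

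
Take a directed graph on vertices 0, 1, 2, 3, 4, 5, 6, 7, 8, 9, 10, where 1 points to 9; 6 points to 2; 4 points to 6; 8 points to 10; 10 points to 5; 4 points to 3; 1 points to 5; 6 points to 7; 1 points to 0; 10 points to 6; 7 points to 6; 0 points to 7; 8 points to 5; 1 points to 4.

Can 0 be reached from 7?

Explore from 7.
Distance 1: reach 6.
Distance 2: reach 2.
The search from 7 is exhausted; no directed path reaches 0.

No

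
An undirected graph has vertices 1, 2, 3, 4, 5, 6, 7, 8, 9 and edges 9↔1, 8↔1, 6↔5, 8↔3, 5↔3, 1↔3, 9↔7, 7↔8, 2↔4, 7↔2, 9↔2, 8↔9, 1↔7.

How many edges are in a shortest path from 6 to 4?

6

Distance 0: 6.
Distance 1: 5.
Distance 2: 3.
Distance 3: 1, 8.
Distance 4: 7, 9.
Distance 5: 2.
Distance 6: 4 — contains 4.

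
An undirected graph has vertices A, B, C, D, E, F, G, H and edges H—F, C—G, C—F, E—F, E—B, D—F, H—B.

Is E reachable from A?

A has no edges, so nothing is reachable from it.

No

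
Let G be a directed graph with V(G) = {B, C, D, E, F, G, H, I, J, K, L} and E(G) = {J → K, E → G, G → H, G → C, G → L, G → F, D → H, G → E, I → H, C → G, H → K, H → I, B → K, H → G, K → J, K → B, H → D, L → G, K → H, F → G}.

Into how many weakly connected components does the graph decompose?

From B: component {B, C, D, E, F, G, H, I, J, K, L}.
That's 1 component.

1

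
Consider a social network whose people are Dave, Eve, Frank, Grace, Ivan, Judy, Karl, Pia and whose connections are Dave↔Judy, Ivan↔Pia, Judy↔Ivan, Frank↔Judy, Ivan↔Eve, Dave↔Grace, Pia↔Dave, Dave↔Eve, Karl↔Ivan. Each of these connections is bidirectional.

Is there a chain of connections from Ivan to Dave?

Explore from Ivan.
Distance 1: reach Eve, Judy, Karl, Pia.
Distance 2: reach Dave, Frank.
Found Dave.

Yes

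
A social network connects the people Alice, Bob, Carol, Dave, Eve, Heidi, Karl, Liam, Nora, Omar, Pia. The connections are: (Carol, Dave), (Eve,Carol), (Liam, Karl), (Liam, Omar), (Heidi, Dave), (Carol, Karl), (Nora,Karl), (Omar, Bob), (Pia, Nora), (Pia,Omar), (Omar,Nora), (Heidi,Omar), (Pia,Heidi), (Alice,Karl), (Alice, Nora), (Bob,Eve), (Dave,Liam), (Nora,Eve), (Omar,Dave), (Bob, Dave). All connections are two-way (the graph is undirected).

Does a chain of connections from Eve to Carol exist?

Explore from Eve.
Distance 1: reach Bob, Carol, Nora.
Found Carol.

Yes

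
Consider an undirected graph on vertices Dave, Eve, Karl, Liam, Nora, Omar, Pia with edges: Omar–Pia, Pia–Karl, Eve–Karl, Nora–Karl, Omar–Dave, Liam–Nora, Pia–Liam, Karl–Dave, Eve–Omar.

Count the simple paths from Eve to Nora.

7

Eve–Karl–Dave–Omar–Pia–Liam–Nora
Eve–Karl–Nora
Eve–Karl–Pia–Liam–Nora
Eve–Omar–Dave–Karl–Nora
Eve–Omar–Dave–Karl–Pia–Liam–Nora
Eve–Omar–Pia–Karl–Nora
Eve–Omar–Pia–Liam–Nora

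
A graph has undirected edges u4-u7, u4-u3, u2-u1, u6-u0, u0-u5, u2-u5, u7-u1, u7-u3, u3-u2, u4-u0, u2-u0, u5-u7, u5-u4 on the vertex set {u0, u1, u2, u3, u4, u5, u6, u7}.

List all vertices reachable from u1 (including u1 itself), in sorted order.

u0, u1, u2, u3, u4, u5, u6, u7

Start at u1.
Its neighbours: u2, u7.
Then their neighbours: u0, u3, u4, u5.
Then next layer: u6.
Every vertex is now reached.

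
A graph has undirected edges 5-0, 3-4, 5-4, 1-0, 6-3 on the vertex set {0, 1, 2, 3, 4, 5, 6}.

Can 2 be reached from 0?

Explore from 0.
Distance 1: reach 1, 5.
Distance 2: reach 4.
Distance 3: reach 3.
Distance 4: reach 6.
The search is exhausted without reaching 2; it lies in a different component.

No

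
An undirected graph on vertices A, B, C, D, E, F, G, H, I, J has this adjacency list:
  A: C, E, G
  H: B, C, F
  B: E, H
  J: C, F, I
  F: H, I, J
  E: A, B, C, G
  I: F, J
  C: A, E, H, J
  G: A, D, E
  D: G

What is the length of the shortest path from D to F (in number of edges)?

5

Distance 0: D.
Distance 1: G.
Distance 2: A, E.
Distance 3: B, C.
Distance 4: H, J.
Distance 5: F, I — contains F.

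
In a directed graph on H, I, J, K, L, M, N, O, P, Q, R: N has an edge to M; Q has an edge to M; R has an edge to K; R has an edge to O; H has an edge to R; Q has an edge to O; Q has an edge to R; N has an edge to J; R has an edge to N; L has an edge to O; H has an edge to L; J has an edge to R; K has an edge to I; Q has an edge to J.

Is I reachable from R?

Yes

Explore from R.
Distance 1: reach K, N, O.
Distance 2: reach I, J, M.
Found I.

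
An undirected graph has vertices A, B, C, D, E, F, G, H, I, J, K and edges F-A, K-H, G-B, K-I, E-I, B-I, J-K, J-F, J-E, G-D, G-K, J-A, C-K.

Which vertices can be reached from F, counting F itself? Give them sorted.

Start at F.
Its neighbours: A, J.
Then their neighbours: E, K.
Then next layer: C, G, H, I.
Then next layer: B, D.
Every vertex is now reached.

A, B, C, D, E, F, G, H, I, J, K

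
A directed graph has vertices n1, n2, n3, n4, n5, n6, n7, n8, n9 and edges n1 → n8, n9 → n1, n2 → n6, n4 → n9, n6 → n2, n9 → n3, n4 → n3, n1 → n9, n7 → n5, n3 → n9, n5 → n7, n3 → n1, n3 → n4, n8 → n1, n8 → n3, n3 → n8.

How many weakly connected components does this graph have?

From n1: component {n1, n3, n4, n8, n9}.
From n2: component {n2, n6}.
From n5: component {n5, n7}.
That's 3 components.

3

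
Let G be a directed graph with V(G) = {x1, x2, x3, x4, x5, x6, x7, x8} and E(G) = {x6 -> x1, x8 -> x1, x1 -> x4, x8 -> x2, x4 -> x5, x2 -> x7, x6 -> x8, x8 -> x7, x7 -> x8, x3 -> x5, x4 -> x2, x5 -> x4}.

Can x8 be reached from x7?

Yes

Explore from x7.
Distance 1: reach x8.
Found x8.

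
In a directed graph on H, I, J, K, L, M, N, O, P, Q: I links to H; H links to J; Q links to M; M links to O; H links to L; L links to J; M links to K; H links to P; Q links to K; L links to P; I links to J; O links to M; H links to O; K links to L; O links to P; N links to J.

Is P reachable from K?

Explore from K.
Distance 1: reach L.
Distance 2: reach J, P.
Found P.

Yes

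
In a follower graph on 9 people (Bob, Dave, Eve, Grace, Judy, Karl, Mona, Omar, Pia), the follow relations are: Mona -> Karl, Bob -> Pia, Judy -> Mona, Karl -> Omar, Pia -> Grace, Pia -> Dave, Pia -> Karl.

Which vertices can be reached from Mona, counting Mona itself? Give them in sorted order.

Karl, Mona, Omar

Start at Mona.
Its neighbours: Karl.
Then their neighbours: Omar.
Nothing further is reachable.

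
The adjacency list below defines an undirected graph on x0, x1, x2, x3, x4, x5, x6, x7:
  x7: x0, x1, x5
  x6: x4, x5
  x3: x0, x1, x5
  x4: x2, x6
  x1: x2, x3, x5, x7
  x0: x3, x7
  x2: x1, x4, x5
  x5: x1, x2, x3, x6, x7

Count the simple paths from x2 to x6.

7

x2–x1–x3–x0–x7–x5–x6
x2–x1–x3–x5–x6
x2–x1–x5–x6
x2–x1–x7–x0–x3–x5–x6
x2–x1–x7–x5–x6
x2–x4–x6
x2–x5–x6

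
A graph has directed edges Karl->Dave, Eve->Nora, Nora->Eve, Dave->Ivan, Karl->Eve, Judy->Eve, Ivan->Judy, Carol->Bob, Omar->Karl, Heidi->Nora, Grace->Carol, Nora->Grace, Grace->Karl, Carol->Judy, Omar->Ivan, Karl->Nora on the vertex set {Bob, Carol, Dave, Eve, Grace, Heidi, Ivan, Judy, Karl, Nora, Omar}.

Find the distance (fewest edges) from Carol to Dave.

6

Distance 0: Carol.
Distance 1: Bob, Judy.
Distance 2: Eve.
Distance 3: Nora.
Distance 4: Grace.
Distance 5: Karl.
Distance 6: Dave — contains Dave.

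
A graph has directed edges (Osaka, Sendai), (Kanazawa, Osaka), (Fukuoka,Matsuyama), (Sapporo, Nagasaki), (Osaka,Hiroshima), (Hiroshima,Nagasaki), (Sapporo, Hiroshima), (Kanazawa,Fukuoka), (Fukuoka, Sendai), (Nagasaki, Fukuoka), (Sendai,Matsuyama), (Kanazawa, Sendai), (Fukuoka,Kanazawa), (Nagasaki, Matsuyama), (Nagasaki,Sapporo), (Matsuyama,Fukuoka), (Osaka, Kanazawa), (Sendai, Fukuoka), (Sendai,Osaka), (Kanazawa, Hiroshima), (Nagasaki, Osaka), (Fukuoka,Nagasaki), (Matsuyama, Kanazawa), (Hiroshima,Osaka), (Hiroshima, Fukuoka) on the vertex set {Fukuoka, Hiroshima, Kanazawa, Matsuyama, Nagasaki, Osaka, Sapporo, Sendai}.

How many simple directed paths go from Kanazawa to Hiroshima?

12

Kanazawa→Fukuoka→Nagasaki→Osaka→Hiroshima
Kanazawa→Fukuoka→Nagasaki→Sapporo→Hiroshima
Kanazawa→Fukuoka→Sendai→Osaka→Hiroshima
Kanazawa→Hiroshima
Kanazawa→Osaka→Hiroshima
Kanazawa→Osaka→Sendai→Fukuoka→Nagasaki→Sapporo→Hiroshima
Kanazawa→Osaka→Sendai→Matsuyama→Fukuoka→Nagasaki→Sapporo→Hiroshima
Kanazawa→Sendai→Fukuoka→Nagasaki→Osaka→Hiroshima
Kanazawa→Sendai→Fukuoka→Nagasaki→Sapporo→Hiroshima
Kanazawa→Sendai→Matsuyama→Fukuoka→Nagasaki→Osaka→Hiroshima
Kanazawa→Sendai→Matsuyama→Fukuoka→Nagasaki→Sapporo→Hiroshima
Kanazawa→Sendai→Osaka→Hiroshima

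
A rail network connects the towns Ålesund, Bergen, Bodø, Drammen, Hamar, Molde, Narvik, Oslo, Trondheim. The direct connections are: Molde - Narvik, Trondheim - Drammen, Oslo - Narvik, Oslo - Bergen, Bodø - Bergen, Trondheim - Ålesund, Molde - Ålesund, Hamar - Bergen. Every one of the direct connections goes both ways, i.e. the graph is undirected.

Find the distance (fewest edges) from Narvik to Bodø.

Distance 0: Narvik.
Distance 1: Molde, Oslo.
Distance 2: Ålesund, Bergen.
Distance 3: Bodø, Hamar, Trondheim — contains Bodø.

3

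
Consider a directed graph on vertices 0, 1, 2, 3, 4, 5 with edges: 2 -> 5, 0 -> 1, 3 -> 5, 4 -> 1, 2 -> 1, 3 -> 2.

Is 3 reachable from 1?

No

1 has no outgoing edges, so nothing is reachable from it.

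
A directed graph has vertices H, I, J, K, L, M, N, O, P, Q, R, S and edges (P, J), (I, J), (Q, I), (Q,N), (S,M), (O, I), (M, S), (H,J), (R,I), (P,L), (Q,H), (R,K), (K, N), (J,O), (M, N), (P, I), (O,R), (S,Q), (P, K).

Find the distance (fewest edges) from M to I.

Distance 0: M.
Distance 1: N, S.
Distance 2: Q.
Distance 3: H, I — contains I.

3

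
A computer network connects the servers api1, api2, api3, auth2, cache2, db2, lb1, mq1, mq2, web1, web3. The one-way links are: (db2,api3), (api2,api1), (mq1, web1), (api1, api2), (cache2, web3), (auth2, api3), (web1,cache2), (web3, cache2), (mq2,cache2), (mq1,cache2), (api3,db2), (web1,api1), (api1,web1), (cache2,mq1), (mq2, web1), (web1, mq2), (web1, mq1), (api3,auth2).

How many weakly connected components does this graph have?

From api1: component {api1, api2, cache2, mq1, mq2, web1, web3}.
From api3: component {api3, auth2, db2}.
From lb1: component {lb1}.
That's 3 components.

3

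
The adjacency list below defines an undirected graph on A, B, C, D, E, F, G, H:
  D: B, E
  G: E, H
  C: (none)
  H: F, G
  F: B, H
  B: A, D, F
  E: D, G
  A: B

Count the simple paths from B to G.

2

B–D–E–G
B–F–H–G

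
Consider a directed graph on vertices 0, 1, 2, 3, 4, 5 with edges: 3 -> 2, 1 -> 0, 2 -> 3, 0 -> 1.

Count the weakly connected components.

4

From 0: component {0, 1}.
From 2: component {2, 3}.
From 4: component {4}.
From 5: component {5}.
That's 4 components.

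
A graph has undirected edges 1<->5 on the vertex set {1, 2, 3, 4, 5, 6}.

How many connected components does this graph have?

5

From 1: component {1, 5}.
From 2: component {2}.
From 3: component {3}.
From 4: component {4}.
From 6: component {6}.
That's 5 components.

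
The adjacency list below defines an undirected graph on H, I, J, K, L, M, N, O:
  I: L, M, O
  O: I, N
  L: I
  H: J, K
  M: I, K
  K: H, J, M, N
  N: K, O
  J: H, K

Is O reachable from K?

Yes

Explore from K.
Distance 1: reach H, J, M, N.
Distance 2: reach I, O.
Found O.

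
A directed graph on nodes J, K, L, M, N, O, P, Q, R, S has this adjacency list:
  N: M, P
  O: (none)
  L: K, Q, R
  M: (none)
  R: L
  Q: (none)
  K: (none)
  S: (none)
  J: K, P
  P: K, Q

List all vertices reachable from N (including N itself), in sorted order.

K, M, N, P, Q

Start at N.
Its neighbours: M, P.
Then their neighbours: K, Q.
Nothing further is reachable.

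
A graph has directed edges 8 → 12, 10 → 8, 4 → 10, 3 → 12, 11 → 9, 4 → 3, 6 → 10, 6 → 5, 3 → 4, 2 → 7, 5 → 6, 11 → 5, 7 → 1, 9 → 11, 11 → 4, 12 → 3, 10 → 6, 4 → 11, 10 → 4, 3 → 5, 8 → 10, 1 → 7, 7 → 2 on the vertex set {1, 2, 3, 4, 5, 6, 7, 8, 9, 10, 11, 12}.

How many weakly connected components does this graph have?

2

From 1: component {1, 2, 7}.
From 3: component {3, 4, 5, 6, 8, 9, 10, 11, 12}.
That's 2 components.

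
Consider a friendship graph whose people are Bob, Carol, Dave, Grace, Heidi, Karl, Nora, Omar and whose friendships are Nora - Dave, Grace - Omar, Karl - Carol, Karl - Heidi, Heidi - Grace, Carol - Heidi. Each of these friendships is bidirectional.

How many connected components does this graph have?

3

From Bob: component {Bob}.
From Carol: component {Carol, Grace, Heidi, Karl, Omar}.
From Dave: component {Dave, Nora}.
That's 3 components.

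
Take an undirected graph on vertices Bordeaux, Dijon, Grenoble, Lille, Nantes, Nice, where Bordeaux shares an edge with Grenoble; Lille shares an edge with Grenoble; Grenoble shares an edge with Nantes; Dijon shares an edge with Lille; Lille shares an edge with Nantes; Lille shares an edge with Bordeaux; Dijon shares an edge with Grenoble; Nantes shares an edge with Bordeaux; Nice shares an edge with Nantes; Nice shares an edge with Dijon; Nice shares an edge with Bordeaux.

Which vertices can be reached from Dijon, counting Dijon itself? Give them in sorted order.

Bordeaux, Dijon, Grenoble, Lille, Nantes, Nice

Start at Dijon.
Its neighbours: Grenoble, Lille, Nice.
Then their neighbours: Bordeaux, Nantes.
Every vertex is now reached.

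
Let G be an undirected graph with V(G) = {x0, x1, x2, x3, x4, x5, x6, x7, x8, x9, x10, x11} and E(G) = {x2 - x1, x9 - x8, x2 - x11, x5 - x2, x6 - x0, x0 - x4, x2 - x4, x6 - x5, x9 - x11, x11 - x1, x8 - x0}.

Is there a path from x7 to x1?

x7 has no edges, so nothing is reachable from it.

No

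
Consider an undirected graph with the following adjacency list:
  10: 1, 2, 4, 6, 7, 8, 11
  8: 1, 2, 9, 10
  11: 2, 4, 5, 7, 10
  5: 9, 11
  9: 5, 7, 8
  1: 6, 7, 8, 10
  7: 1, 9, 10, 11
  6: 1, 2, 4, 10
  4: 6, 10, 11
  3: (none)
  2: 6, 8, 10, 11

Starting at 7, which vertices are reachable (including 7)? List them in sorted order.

Start at 7.
Its neighbours: 1, 9, 10, 11.
Then their neighbours: 2, 4, 5, 6, 8.
Nothing further is reachable.

1, 2, 4, 5, 6, 7, 8, 9, 10, 11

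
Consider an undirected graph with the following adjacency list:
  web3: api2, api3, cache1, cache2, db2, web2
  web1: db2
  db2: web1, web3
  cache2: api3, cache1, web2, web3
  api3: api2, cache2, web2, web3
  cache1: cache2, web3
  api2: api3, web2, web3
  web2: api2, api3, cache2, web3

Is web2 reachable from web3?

Yes

Explore from web3.
Distance 1: reach api2, api3, cache1, cache2, db2, web2.
Found web2.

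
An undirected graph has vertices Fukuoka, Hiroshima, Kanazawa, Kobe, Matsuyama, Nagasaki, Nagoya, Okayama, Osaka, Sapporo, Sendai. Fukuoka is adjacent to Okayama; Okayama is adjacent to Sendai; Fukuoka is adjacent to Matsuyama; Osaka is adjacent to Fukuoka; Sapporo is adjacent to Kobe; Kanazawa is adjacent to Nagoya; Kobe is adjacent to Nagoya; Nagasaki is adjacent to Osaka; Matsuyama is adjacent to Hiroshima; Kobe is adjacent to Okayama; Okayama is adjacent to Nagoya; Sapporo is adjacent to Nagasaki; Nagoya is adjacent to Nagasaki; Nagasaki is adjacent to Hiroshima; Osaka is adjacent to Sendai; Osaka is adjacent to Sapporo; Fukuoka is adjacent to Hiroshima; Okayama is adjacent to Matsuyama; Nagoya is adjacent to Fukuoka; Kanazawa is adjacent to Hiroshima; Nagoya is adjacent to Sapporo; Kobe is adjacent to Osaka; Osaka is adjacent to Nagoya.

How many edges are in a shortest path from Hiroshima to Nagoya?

2

Distance 0: Hiroshima.
Distance 1: Fukuoka, Kanazawa, Matsuyama, Nagasaki.
Distance 2: Nagoya, Okayama, Osaka, Sapporo — contains Nagoya.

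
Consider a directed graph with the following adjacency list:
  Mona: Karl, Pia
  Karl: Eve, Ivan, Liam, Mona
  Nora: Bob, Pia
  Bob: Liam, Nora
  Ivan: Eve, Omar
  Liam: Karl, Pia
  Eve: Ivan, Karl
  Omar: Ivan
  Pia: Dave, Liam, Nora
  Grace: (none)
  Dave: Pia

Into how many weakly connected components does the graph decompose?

From Bob: component {Bob, Dave, Eve, Ivan, Karl, Liam, Mona, Nora, Omar, Pia}.
From Grace: component {Grace}.
That's 2 components.

2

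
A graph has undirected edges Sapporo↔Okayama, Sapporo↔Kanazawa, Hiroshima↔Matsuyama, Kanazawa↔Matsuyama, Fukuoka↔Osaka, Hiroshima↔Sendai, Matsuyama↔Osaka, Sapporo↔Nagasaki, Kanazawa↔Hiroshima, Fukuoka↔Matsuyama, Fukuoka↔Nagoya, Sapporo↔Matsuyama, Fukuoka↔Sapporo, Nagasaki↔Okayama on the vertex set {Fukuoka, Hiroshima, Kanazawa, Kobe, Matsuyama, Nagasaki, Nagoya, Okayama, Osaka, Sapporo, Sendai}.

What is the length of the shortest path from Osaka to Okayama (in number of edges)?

Distance 0: Osaka.
Distance 1: Fukuoka, Matsuyama.
Distance 2: Hiroshima, Kanazawa, Nagoya, Sapporo.
Distance 3: Nagasaki, Okayama, Sendai — contains Okayama.

3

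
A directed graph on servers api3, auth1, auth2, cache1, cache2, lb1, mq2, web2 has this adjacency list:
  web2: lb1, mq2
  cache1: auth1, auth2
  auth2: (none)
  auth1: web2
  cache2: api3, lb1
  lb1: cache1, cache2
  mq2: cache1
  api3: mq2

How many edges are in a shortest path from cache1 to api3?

5

Distance 0: cache1.
Distance 1: auth1, auth2.
Distance 2: web2.
Distance 3: lb1, mq2.
Distance 4: cache2.
Distance 5: api3 — contains api3.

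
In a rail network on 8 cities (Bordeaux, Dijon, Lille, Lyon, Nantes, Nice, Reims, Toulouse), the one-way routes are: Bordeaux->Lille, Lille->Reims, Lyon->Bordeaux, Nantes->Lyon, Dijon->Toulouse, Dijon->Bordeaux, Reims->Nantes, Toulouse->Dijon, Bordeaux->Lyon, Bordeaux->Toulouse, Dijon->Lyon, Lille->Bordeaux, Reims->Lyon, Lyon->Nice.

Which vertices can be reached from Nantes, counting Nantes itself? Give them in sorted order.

Start at Nantes.
Its neighbours: Lyon.
Then their neighbours: Bordeaux, Nice.
Then next layer: Lille, Toulouse.
Then next layer: Dijon, Reims.
Every vertex is now reached.

Bordeaux, Dijon, Lille, Lyon, Nantes, Nice, Reims, Toulouse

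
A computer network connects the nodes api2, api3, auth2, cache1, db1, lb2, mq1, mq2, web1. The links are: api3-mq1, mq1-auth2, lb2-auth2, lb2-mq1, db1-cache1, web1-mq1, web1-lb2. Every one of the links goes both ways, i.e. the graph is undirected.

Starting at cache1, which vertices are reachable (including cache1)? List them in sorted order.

cache1, db1

Start at cache1.
Its neighbours: db1.
Nothing further is reachable.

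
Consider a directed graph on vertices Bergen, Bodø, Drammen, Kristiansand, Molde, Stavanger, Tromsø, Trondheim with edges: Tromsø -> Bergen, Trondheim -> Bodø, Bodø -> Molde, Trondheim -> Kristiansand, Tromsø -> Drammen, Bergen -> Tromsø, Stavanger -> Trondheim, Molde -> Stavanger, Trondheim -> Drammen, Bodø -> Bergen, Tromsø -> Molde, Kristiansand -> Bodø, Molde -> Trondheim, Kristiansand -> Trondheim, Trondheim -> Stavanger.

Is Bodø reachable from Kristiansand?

Explore from Kristiansand.
Distance 1: reach Bodø, Trondheim.
Found Bodø.

Yes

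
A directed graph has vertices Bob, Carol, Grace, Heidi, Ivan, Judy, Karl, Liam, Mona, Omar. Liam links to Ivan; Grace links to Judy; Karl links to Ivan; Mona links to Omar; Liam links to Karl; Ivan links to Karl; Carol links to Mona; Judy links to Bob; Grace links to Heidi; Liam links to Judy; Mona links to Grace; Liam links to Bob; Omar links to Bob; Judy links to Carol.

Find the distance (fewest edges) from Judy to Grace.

3

Distance 0: Judy.
Distance 1: Bob, Carol.
Distance 2: Mona.
Distance 3: Grace, Omar — contains Grace.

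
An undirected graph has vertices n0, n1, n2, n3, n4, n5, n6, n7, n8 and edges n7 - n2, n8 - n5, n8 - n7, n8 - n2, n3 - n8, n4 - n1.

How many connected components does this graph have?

From n0: component {n0}.
From n1: component {n1, n4}.
From n2: component {n2, n3, n5, n7, n8}.
From n6: component {n6}.
That's 4 components.

4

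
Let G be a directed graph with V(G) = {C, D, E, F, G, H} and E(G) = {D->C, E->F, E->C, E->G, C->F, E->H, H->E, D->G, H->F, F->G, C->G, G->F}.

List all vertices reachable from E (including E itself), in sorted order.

Start at E.
Its neighbours: C, F, G, H.
Nothing further is reachable.

C, E, F, G, H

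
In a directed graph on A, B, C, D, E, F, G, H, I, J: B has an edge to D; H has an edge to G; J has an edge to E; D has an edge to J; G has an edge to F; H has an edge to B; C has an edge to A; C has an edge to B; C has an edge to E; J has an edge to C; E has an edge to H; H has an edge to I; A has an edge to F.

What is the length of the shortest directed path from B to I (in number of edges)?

Distance 0: B.
Distance 1: D.
Distance 2: J.
Distance 3: C, E.
Distance 4: A, H.
Distance 5: F, G, I — contains I.

5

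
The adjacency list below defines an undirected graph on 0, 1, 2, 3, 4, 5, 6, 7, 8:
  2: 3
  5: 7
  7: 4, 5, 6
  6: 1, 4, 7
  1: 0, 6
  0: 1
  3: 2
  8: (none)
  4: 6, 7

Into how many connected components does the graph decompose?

3

From 0: component {0, 1, 4, 5, 6, 7}.
From 2: component {2, 3}.
From 8: component {8}.
That's 3 components.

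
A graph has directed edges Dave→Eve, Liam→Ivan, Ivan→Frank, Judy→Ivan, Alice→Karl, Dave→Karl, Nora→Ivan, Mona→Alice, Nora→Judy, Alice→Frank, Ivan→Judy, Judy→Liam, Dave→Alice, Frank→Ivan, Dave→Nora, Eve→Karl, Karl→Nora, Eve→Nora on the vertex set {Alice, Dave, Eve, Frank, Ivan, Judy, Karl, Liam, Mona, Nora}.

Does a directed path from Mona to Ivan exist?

Yes

Explore from Mona.
Distance 1: reach Alice.
Distance 2: reach Frank, Karl.
Distance 3: reach Ivan, Nora.
Found Ivan.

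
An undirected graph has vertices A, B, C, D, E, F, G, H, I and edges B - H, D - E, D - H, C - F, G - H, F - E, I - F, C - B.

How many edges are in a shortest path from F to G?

Distance 0: F.
Distance 1: C, E, I.
Distance 2: B, D.
Distance 3: H.
Distance 4: G — contains G.

4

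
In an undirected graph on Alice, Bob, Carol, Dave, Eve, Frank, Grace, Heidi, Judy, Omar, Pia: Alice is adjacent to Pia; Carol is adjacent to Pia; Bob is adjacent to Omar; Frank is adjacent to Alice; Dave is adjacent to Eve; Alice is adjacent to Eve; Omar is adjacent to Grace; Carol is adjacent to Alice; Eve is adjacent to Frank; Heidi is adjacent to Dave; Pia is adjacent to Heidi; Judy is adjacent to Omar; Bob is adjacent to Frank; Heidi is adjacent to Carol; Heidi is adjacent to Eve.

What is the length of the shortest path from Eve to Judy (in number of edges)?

Distance 0: Eve.
Distance 1: Alice, Dave, Frank, Heidi.
Distance 2: Bob, Carol, Pia.
Distance 3: Omar.
Distance 4: Grace, Judy — contains Judy.

4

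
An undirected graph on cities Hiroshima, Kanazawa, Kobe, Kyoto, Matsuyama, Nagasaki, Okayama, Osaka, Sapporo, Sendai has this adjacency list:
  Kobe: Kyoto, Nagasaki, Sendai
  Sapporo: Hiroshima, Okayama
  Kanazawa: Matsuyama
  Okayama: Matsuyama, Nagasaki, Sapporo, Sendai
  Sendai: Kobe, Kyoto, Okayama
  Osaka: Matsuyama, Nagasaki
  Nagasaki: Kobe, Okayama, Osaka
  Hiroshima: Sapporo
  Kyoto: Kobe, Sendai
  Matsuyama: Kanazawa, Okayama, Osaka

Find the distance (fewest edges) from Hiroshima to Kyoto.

4

Distance 0: Hiroshima.
Distance 1: Sapporo.
Distance 2: Okayama.
Distance 3: Matsuyama, Nagasaki, Sendai.
Distance 4: Kanazawa, Kobe, Kyoto, Osaka — contains Kyoto.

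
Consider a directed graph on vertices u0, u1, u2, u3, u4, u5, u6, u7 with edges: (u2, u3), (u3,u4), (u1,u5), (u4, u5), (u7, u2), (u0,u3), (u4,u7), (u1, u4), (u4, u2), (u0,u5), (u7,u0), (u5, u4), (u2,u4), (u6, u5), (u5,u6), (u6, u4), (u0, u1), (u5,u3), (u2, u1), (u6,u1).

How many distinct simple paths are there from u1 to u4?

u1→u4
u1→u5→u3→u4
u1→u5→u4
u1→u5→u6→u4

4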